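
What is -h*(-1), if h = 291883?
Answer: 291883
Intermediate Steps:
-h*(-1) = -291883*(-1) = -1*(-291883) = 291883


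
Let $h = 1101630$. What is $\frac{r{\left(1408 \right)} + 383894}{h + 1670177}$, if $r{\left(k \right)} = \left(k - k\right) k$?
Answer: $\frac{383894}{2771807} \approx 0.1385$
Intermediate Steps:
$r{\left(k \right)} = 0$ ($r{\left(k \right)} = 0 k = 0$)
$\frac{r{\left(1408 \right)} + 383894}{h + 1670177} = \frac{0 + 383894}{1101630 + 1670177} = \frac{383894}{2771807}$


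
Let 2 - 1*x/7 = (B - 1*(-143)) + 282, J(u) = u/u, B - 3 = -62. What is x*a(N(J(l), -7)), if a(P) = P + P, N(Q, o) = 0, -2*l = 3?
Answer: 0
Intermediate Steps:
B = -59 (B = 3 - 62 = -59)
l = -3/2 (l = -1/2*3 = -3/2 ≈ -1.5000)
J(u) = 1
a(P) = 2*P
x = -2548 (x = 14 - 7*((-59 - 1*(-143)) + 282) = 14 - 7*((-59 + 143) + 282) = 14 - 7*(84 + 282) = 14 - 7*366 = 14 - 2562 = -2548)
x*a(N(J(l), -7)) = -5096*0 = -2548*0 = 0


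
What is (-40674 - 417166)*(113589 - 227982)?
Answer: 52373691120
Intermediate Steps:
(-40674 - 417166)*(113589 - 227982) = -457840*(-114393) = 52373691120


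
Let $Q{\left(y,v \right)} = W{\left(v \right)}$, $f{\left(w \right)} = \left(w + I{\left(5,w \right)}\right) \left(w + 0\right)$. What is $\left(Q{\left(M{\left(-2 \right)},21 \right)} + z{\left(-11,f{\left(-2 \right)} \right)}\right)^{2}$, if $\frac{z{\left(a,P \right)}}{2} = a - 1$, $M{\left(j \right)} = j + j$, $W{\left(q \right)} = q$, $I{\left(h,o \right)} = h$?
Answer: $9$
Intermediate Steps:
$f{\left(w \right)} = w \left(5 + w\right)$ ($f{\left(w \right)} = \left(w + 5\right) \left(w + 0\right) = \left(5 + w\right) w = w \left(5 + w\right)$)
$M{\left(j \right)} = 2 j$
$Q{\left(y,v \right)} = v$
$z{\left(a,P \right)} = -2 + 2 a$ ($z{\left(a,P \right)} = 2 \left(a - 1\right) = 2 \left(-1 + a\right) = -2 + 2 a$)
$\left(Q{\left(M{\left(-2 \right)},21 \right)} + z{\left(-11,f{\left(-2 \right)} \right)}\right)^{2} = \left(21 + \left(-2 + 2 \left(-11\right)\right)\right)^{2} = \left(21 - 24\right)^{2} = \left(-3\right)^{2} = 9$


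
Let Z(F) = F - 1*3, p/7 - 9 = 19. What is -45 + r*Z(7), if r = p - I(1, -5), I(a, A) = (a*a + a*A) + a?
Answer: 751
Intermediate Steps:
p = 196 (p = 63 + 7*19 = 63 + 133 = 196)
Z(F) = -3 + F (Z(F) = F - 3 = -3 + F)
I(a, A) = a + a² + A*a (I(a, A) = (a² + A*a) + a = a + a² + A*a)
r = 199 (r = 196 - (1 - 5 + 1) = 196 - (-3) = 196 - 1*(-3) = 196 + 3 = 199)
-45 + r*Z(7) = -45 + 199*(-3 + 7) = -45 + 199*4 = -45 + 796 = 751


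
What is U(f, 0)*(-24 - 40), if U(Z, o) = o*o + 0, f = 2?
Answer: 0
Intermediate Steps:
U(Z, o) = o**2 (U(Z, o) = o**2 + 0 = o**2)
U(f, 0)*(-24 - 40) = 0**2*(-24 - 40) = 0*(-64) = 0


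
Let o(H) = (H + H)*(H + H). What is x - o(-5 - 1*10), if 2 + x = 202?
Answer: -700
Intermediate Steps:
x = 200 (x = -2 + 202 = 200)
o(H) = 4*H² (o(H) = (2*H)*(2*H) = 4*H²)
x - o(-5 - 1*10) = 200 - 4*(-5 - 1*10)² = 200 - 4*(-5 - 10)² = 200 - 4*(-15)² = 200 - 4*225 = 200 - 1*900 = 200 - 900 = -700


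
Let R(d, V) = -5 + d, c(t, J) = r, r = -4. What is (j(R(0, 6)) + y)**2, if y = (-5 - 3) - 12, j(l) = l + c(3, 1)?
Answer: 841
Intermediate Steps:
c(t, J) = -4
j(l) = -4 + l (j(l) = l - 4 = -4 + l)
y = -20 (y = -8 - 12 = -20)
(j(R(0, 6)) + y)**2 = ((-4 + (-5 + 0)) - 20)**2 = ((-4 - 5) - 20)**2 = (-9 - 20)**2 = (-29)**2 = 841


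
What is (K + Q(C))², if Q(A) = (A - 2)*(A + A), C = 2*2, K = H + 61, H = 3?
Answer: 6400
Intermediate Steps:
K = 64 (K = 3 + 61 = 64)
C = 4
Q(A) = 2*A*(-2 + A) (Q(A) = (-2 + A)*(2*A) = 2*A*(-2 + A))
(K + Q(C))² = (64 + 2*4*(-2 + 4))² = (64 + 2*4*2)² = (64 + 16)² = 80² = 6400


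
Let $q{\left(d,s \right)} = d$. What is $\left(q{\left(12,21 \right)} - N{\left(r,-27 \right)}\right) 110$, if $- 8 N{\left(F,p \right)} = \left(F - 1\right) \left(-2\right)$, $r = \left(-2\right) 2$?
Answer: $\frac{2915}{2} \approx 1457.5$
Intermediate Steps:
$r = -4$
$N{\left(F,p \right)} = - \frac{1}{4} + \frac{F}{4}$ ($N{\left(F,p \right)} = - \frac{\left(F - 1\right) \left(-2\right)}{8} = - \frac{\left(-1 + F\right) \left(-2\right)}{8} = - \frac{2 - 2 F}{8} = - \frac{1}{4} + \frac{F}{4}$)
$\left(q{\left(12,21 \right)} - N{\left(r,-27 \right)}\right) 110 = \left(12 - \left(- \frac{1}{4} + \frac{1}{4} \left(-4\right)\right)\right) 110 = \left(12 - \left(- \frac{1}{4} - 1\right)\right) 110 = \left(12 - - \frac{5}{4}\right) 110 = \left(12 + \frac{5}{4}\right) 110 = \frac{53}{4} \cdot 110 = \frac{2915}{2}$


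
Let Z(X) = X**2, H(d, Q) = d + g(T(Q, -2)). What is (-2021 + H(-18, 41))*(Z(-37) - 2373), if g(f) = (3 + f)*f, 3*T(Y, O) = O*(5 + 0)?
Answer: 18414364/9 ≈ 2.0460e+6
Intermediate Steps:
T(Y, O) = 5*O/3 (T(Y, O) = (O*(5 + 0))/3 = (O*5)/3 = (5*O)/3 = 5*O/3)
g(f) = f*(3 + f)
H(d, Q) = 10/9 + d (H(d, Q) = d + ((5/3)*(-2))*(3 + (5/3)*(-2)) = d - 10*(3 - 10/3)/3 = d - 10/3*(-1/3) = d + 10/9 = 10/9 + d)
(-2021 + H(-18, 41))*(Z(-37) - 2373) = (-2021 + (10/9 - 18))*((-37)**2 - 2373) = (-2021 - 152/9)*(1369 - 2373) = -18341/9*(-1004) = 18414364/9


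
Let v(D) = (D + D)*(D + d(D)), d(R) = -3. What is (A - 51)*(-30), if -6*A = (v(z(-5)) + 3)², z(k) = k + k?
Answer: 347375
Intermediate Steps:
z(k) = 2*k
v(D) = 2*D*(-3 + D) (v(D) = (D + D)*(D - 3) = (2*D)*(-3 + D) = 2*D*(-3 + D))
A = -69169/6 (A = -(2*(2*(-5))*(-3 + 2*(-5)) + 3)²/6 = -(2*(-10)*(-3 - 10) + 3)²/6 = -(2*(-10)*(-13) + 3)²/6 = -(260 + 3)²/6 = -⅙*263² = -⅙*69169 = -69169/6 ≈ -11528.)
(A - 51)*(-30) = (-69169/6 - 51)*(-30) = -69475/6*(-30) = 347375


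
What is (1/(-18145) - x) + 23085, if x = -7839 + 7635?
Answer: 422578904/18145 ≈ 23289.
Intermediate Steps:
x = -204
(1/(-18145) - x) + 23085 = (1/(-18145) - 1*(-204)) + 23085 = (-1/18145 + 204) + 23085 = 3701579/18145 + 23085 = 422578904/18145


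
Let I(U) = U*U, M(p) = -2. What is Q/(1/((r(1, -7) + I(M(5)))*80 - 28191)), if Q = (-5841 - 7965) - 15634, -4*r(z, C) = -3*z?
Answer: 818755840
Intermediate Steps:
r(z, C) = 3*z/4 (r(z, C) = -(-3)*z/4 = 3*z/4)
I(U) = U²
Q = -29440 (Q = -13806 - 15634 = -29440)
Q/(1/((r(1, -7) + I(M(5)))*80 - 28191)) = -29440/(1/(((¾)*1 + (-2)²)*80 - 28191)) = -29440/(1/((¾ + 4)*80 - 28191)) = -29440/(1/((19/4)*80 - 28191)) = -29440/(1/(380 - 28191)) = -29440/(1/(-27811)) = -29440/(-1/27811) = -29440*(-27811) = 818755840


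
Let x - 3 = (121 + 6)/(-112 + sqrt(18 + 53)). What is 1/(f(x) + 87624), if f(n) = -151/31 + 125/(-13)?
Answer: 403/35306634 ≈ 1.1414e-5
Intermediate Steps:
x = 3 + 127/(-112 + sqrt(71)) (x = 3 + (121 + 6)/(-112 + sqrt(18 + 53)) = 3 + 127/(-112 + sqrt(71)) ≈ 1.7738)
f(n) = -5838/403 (f(n) = -151*1/31 + 125*(-1/13) = -151/31 - 125/13 = -5838/403)
1/(f(x) + 87624) = 1/(-5838/403 + 87624) = 1/(35306634/403) = 403/35306634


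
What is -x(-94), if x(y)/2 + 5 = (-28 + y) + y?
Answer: 442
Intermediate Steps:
x(y) = -66 + 4*y (x(y) = -10 + 2*((-28 + y) + y) = -10 + 2*(-28 + 2*y) = -10 + (-56 + 4*y) = -66 + 4*y)
-x(-94) = -(-66 + 4*(-94)) = -(-66 - 376) = -1*(-442) = 442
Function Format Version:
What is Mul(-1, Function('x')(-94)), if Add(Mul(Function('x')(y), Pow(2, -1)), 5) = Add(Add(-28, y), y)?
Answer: 442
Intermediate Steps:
Function('x')(y) = Add(-66, Mul(4, y)) (Function('x')(y) = Add(-10, Mul(2, Add(Add(-28, y), y))) = Add(-10, Mul(2, Add(-28, Mul(2, y)))) = Add(-10, Add(-56, Mul(4, y))) = Add(-66, Mul(4, y)))
Mul(-1, Function('x')(-94)) = Mul(-1, Add(-66, Mul(4, -94))) = Mul(-1, Add(-66, -376)) = Mul(-1, -442) = 442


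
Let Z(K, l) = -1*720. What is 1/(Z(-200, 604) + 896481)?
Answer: 1/895761 ≈ 1.1164e-6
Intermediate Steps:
Z(K, l) = -720
1/(Z(-200, 604) + 896481) = 1/(-720 + 896481) = 1/895761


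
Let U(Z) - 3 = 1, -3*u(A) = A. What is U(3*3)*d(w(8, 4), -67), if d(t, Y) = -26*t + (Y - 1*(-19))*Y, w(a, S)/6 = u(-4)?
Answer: 12032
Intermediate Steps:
u(A) = -A/3
w(a, S) = 8 (w(a, S) = 6*(-⅓*(-4)) = 6*(4/3) = 8)
d(t, Y) = -26*t + Y*(19 + Y) (d(t, Y) = -26*t + (Y + 19)*Y = -26*t + (19 + Y)*Y = -26*t + Y*(19 + Y))
U(Z) = 4 (U(Z) = 3 + 1 = 4)
U(3*3)*d(w(8, 4), -67) = 4*((-67)² - 26*8 + 19*(-67)) = 4*(4489 - 208 - 1273) = 4*3008 = 12032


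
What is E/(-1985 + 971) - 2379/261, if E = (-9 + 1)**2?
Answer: -134945/14703 ≈ -9.1781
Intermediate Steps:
E = 64 (E = (-8)**2 = 64)
E/(-1985 + 971) - 2379/261 = 64/(-1985 + 971) - 2379/261 = 64/(-1014) - 2379*1/261 = 64*(-1/1014) - 793/87 = -32/507 - 793/87 = -134945/14703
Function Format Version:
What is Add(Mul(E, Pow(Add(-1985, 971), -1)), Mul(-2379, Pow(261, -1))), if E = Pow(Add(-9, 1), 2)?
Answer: Rational(-134945, 14703) ≈ -9.1781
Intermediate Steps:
E = 64 (E = Pow(-8, 2) = 64)
Add(Mul(E, Pow(Add(-1985, 971), -1)), Mul(-2379, Pow(261, -1))) = Add(Mul(64, Pow(Add(-1985, 971), -1)), Mul(-2379, Pow(261, -1))) = Add(Mul(64, Pow(-1014, -1)), Mul(-2379, Rational(1, 261))) = Add(Mul(64, Rational(-1, 1014)), Rational(-793, 87)) = Add(Rational(-32, 507), Rational(-793, 87)) = Rational(-134945, 14703)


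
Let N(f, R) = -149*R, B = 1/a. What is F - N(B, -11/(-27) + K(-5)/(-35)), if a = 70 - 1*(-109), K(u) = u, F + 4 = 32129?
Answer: 6087121/189 ≈ 32207.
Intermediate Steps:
F = 32125 (F = -4 + 32129 = 32125)
a = 179 (a = 70 + 109 = 179)
B = 1/179 ≈ 0.0055866
F - N(B, -11/(-27) + K(-5)/(-35)) = 32125 - (-149)*(-11/(-27) - 5/(-35)) = 32125 - (-149)*(-11*(-1/27) - 5*(-1/35)) = 32125 - (-149)*(11/27 + ⅐) = 32125 - (-149)*104/189 = 32125 - 1*(-15496/189) = 32125 + 15496/189 = 6087121/189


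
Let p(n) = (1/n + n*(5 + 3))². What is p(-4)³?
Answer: 4608273662721/4096 ≈ 1.1251e+9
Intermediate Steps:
p(n) = (1/n + 8*n)² (p(n) = (1/n + n*8)² = (1/n + 8*n)²)
p(-4)³ = ((1 + 8*(-4)²)²/(-4)²)³ = ((1 + 8*16)²/16)³ = ((1 + 128)²/16)³ = ((1/16)*129²)³ = ((1/16)*16641)³ = (16641/16)³ = 4608273662721/4096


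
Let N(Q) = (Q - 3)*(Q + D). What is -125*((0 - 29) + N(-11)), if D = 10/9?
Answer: -123125/9 ≈ -13681.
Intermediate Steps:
D = 10/9 (D = 10*(1/9) = 10/9 ≈ 1.1111)
N(Q) = (-3 + Q)*(10/9 + Q) (N(Q) = (Q - 3)*(Q + 10/9) = (-3 + Q)*(10/9 + Q))
-125*((0 - 29) + N(-11)) = -125*((0 - 29) + (-10/3 + (-11)**2 - 17/9*(-11))) = -125*(-29 + (-10/3 + 121 + 187/9)) = -125*(-29 + 1246/9) = -125*985/9 = -123125/9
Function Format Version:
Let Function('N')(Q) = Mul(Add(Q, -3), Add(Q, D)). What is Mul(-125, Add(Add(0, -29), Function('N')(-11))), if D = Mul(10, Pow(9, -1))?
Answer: Rational(-123125, 9) ≈ -13681.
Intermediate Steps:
D = Rational(10, 9) (D = Mul(10, Rational(1, 9)) = Rational(10, 9) ≈ 1.1111)
Function('N')(Q) = Mul(Add(-3, Q), Add(Rational(10, 9), Q)) (Function('N')(Q) = Mul(Add(Q, -3), Add(Q, Rational(10, 9))) = Mul(Add(-3, Q), Add(Rational(10, 9), Q)))
Mul(-125, Add(Add(0, -29), Function('N')(-11))) = Mul(-125, Add(Add(0, -29), Add(Rational(-10, 3), Pow(-11, 2), Mul(Rational(-17, 9), -11)))) = Mul(-125, Add(-29, Add(Rational(-10, 3), 121, Rational(187, 9)))) = Mul(-125, Add(-29, Rational(1246, 9))) = Mul(-125, Rational(985, 9)) = Rational(-123125, 9)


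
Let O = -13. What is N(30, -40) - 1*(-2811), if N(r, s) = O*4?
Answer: 2759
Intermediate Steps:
N(r, s) = -52 (N(r, s) = -13*4 = -52)
N(30, -40) - 1*(-2811) = -52 - 1*(-2811) = -52 + 2811 = 2759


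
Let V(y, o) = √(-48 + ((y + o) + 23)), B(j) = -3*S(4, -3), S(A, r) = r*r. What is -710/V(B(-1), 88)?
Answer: -355/3 ≈ -118.33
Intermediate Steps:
S(A, r) = r²
B(j) = -27 (B(j) = -3*(-3)² = -3*9 = -27)
V(y, o) = √(-25 + o + y) (V(y, o) = √(-48 + ((o + y) + 23)) = √(-48 + (23 + o + y)) = √(-25 + o + y))
-710/V(B(-1), 88) = -710/√(-25 + 88 - 27) = -710/(√36) = -710/6 = -710*⅙ = -355/3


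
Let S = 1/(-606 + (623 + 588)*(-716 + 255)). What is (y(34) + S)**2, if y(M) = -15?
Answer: 70277304520336/312343501129 ≈ 225.00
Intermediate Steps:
S = -1/558877 (S = 1/(-606 + 1211*(-461)) = 1/(-606 - 558271) = 1/(-558877) = -1/558877 ≈ -1.7893e-6)
(y(34) + S)**2 = (-15 - 1/558877)**2 = (-8383156/558877)**2 = 70277304520336/312343501129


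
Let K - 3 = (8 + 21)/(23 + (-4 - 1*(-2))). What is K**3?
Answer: 778688/9261 ≈ 84.083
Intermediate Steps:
K = 92/21 (K = 3 + (8 + 21)/(23 + (-4 - 1*(-2))) = 3 + 29/(23 + (-4 + 2)) = 3 + 29/(23 - 2) = 3 + 29/21 = 92/21 ≈ 4.3810)
K**3 = (92/21)**3 = 778688/9261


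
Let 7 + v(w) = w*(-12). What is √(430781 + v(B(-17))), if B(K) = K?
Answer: √430978 ≈ 656.49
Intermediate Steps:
v(w) = -7 - 12*w (v(w) = -7 + w*(-12) = -7 - 12*w)
√(430781 + v(B(-17))) = √(430781 + (-7 - 12*(-17))) = √(430781 + (-7 + 204)) = √(430781 + 197) = √430978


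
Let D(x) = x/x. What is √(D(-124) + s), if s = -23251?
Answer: 5*I*√930 ≈ 152.48*I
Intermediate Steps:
D(x) = 1
√(D(-124) + s) = √(1 - 23251) = √(-23250) = 5*I*√930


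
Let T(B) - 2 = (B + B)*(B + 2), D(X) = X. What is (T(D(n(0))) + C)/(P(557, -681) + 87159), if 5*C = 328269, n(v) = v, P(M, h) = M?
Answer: 328279/438580 ≈ 0.74850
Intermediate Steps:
T(B) = 2 + 2*B*(2 + B) (T(B) = 2 + (B + B)*(B + 2) = 2 + (2*B)*(2 + B) = 2 + 2*B*(2 + B))
C = 328269/5 (C = (⅕)*328269 = 328269/5 ≈ 65654.)
(T(D(n(0))) + C)/(P(557, -681) + 87159) = ((2 + 2*0² + 4*0) + 328269/5)/(557 + 87159) = ((2 + 2*0 + 0) + 328269/5)/87716 = ((2 + 0 + 0) + 328269/5)*(1/87716) = (2 + 328269/5)*(1/87716) = (328279/5)*(1/87716) = 328279/438580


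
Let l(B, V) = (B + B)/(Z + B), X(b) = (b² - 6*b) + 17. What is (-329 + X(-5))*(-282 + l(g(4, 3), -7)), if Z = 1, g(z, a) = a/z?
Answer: 505776/7 ≈ 72254.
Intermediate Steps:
X(b) = 17 + b² - 6*b
l(B, V) = 2*B/(1 + B) (l(B, V) = (B + B)/(1 + B) = (2*B)/(1 + B) = 2*B/(1 + B))
(-329 + X(-5))*(-282 + l(g(4, 3), -7)) = (-329 + (17 + (-5)² - 6*(-5)))*(-282 + 2*(3/4)/(1 + 3/4)) = (-329 + (17 + 25 + 30))*(-282 + 2*(3*(¼))/(1 + 3*(¼))) = (-329 + 72)*(-282 + 2*(¾)/(1 + ¾)) = -257*(-282 + 2*(¾)/(7/4)) = -257*(-282 + 2*(¾)*(4/7)) = -257*(-282 + 6/7) = -257*(-1968/7) = 505776/7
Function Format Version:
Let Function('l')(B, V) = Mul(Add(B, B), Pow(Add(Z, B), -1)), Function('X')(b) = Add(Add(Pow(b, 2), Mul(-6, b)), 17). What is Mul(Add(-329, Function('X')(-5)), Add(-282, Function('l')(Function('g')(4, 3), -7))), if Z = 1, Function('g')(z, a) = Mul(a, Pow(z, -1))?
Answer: Rational(505776, 7) ≈ 72254.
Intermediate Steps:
Function('X')(b) = Add(17, Pow(b, 2), Mul(-6, b))
Function('l')(B, V) = Mul(2, B, Pow(Add(1, B), -1)) (Function('l')(B, V) = Mul(Add(B, B), Pow(Add(1, B), -1)) = Mul(Mul(2, B), Pow(Add(1, B), -1)) = Mul(2, B, Pow(Add(1, B), -1)))
Mul(Add(-329, Function('X')(-5)), Add(-282, Function('l')(Function('g')(4, 3), -7))) = Mul(Add(-329, Add(17, Pow(-5, 2), Mul(-6, -5))), Add(-282, Mul(2, Mul(3, Pow(4, -1)), Pow(Add(1, Mul(3, Pow(4, -1))), -1)))) = Mul(Add(-329, Add(17, 25, 30)), Add(-282, Mul(2, Mul(3, Rational(1, 4)), Pow(Add(1, Mul(3, Rational(1, 4))), -1)))) = Mul(Add(-329, 72), Add(-282, Mul(2, Rational(3, 4), Pow(Add(1, Rational(3, 4)), -1)))) = Mul(-257, Add(-282, Mul(2, Rational(3, 4), Pow(Rational(7, 4), -1)))) = Mul(-257, Add(-282, Mul(2, Rational(3, 4), Rational(4, 7)))) = Mul(-257, Add(-282, Rational(6, 7))) = Mul(-257, Rational(-1968, 7)) = Rational(505776, 7)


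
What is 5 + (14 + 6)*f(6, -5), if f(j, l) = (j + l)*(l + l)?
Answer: -195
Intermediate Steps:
f(j, l) = 2*l*(j + l) (f(j, l) = (j + l)*(2*l) = 2*l*(j + l))
5 + (14 + 6)*f(6, -5) = 5 + (14 + 6)*(2*(-5)*(6 - 5)) = 5 + 20*(2*(-5)*1) = 5 + 20*(-10) = 5 - 200 = -195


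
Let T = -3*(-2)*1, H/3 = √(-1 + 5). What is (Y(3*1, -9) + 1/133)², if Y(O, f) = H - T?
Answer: 1/17689 ≈ 5.6532e-5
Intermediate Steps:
H = 6 (H = 3*√(-1 + 5) = 3*√4 = 3*2 = 6)
T = 6 (T = 6*1 = 6)
Y(O, f) = 0 (Y(O, f) = 6 - 1*6 = 6 - 6 = 0)
(Y(3*1, -9) + 1/133)² = (0 + 1/133)² = (1/133)² = 1/17689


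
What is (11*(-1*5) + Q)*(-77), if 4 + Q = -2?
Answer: 4697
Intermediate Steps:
Q = -6 (Q = -4 - 2 = -6)
(11*(-1*5) + Q)*(-77) = (11*(-1*5) - 6)*(-77) = (11*(-5) - 6)*(-77) = (-55 - 6)*(-77) = -61*(-77) = 4697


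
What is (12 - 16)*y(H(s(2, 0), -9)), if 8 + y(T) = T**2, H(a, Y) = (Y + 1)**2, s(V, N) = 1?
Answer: -16352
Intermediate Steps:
H(a, Y) = (1 + Y)**2
y(T) = -8 + T**2
(12 - 16)*y(H(s(2, 0), -9)) = (12 - 16)*(-8 + ((1 - 9)**2)**2) = -4*(-8 + ((-8)**2)**2) = -4*(-8 + 64**2) = -4*(-8 + 4096) = -4*4088 = -16352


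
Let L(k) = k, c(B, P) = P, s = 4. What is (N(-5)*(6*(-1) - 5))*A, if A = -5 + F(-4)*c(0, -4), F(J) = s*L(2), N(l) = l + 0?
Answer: -2035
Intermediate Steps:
N(l) = l
F(J) = 8 (F(J) = 4*2 = 8)
A = -37 (A = -5 + 8*(-4) = -5 - 32 = -37)
(N(-5)*(6*(-1) - 5))*A = -5*(6*(-1) - 5)*(-37) = -5*(-6 - 5)*(-37) = -5*(-11)*(-37) = 55*(-37) = -2035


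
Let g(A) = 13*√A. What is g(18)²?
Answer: 3042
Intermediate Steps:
g(18)² = (13*√18)² = (13*(3*√2))² = (39*√2)² = 3042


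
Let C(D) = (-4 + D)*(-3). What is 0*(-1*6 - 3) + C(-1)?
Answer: 15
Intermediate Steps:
C(D) = 12 - 3*D
0*(-1*6 - 3) + C(-1) = 0*(-1*6 - 3) + (12 - 3*(-1)) = 0*(-6 - 3) + (12 + 3) = 0*(-9) + 15 = 0 + 15 = 15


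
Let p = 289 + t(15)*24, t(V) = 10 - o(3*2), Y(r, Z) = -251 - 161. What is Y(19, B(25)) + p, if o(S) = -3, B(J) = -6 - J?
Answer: 189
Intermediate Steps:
Y(r, Z) = -412
t(V) = 13 (t(V) = 10 - 1*(-3) = 10 + 3 = 13)
p = 601 (p = 289 + 13*24 = 289 + 312 = 601)
Y(19, B(25)) + p = -412 + 601 = 189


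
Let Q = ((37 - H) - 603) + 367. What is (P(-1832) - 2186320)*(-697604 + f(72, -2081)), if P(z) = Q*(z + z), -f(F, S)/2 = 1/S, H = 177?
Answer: 1173937173308832/2081 ≈ 5.6412e+11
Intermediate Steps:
f(F, S) = -2/S
Q = -376 (Q = ((37 - 1*177) - 603) + 367 = ((37 - 177) - 603) + 367 = (-140 - 603) + 367 = -743 + 367 = -376)
P(z) = -752*z (P(z) = -376*(z + z) = -752*z)
(P(-1832) - 2186320)*(-697604 + f(72, -2081)) = (-752*(-1832) - 2186320)*(-697604 - 2/(-2081)) = (1377664 - 2186320)*(-697604 - 2*(-1/2081)) = -808656*(-697604 + 2/2081) = -808656*(-1451713922/2081) = 1173937173308832/2081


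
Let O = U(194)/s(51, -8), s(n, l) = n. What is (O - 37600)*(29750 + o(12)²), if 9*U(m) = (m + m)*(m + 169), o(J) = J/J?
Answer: -56584934284/51 ≈ -1.1095e+9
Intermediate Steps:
o(J) = 1
U(m) = 2*m*(169 + m)/9 (U(m) = ((m + m)*(m + 169))/9 = ((2*m)*(169 + m))/9 = (2*m*(169 + m))/9 = 2*m*(169 + m)/9)
O = 46948/153 (O = ((2/9)*194*(169 + 194))/51 = ((2/9)*194*363)*(1/51) = (46948/3)*(1/51) = 46948/153 ≈ 306.85)
(O - 37600)*(29750 + o(12)²) = (46948/153 - 37600)*(29750 + 1²) = -5705852*(29750 + 1)/153 = -5705852/153*29751 = -56584934284/51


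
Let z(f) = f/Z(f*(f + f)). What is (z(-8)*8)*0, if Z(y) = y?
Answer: 0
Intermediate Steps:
z(f) = 1/(2*f) (z(f) = f/((f*(f + f))) = f/((f*(2*f))) = f/((2*f**2)) = f*(1/(2*f**2)) = 1/(2*f))
(z(-8)*8)*0 = (((1/2)/(-8))*8)*0 = (((1/2)*(-1/8))*8)*0 = -1/16*8*0 = -1/2*0 = 0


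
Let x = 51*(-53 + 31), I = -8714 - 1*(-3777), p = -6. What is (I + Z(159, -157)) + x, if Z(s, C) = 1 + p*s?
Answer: -7012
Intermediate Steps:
I = -4937 (I = -8714 + 3777 = -4937)
x = -1122 (x = 51*(-22) = -1122)
Z(s, C) = 1 - 6*s
(I + Z(159, -157)) + x = (-4937 + (1 - 6*159)) - 1122 = (-4937 + (1 - 954)) - 1122 = (-4937 - 953) - 1122 = -5890 - 1122 = -7012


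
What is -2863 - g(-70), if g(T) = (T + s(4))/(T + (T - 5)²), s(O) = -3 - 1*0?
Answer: -15903892/5555 ≈ -2863.0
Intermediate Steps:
s(O) = -3 (s(O) = -3 + 0 = -3)
g(T) = (-3 + T)/(T + (-5 + T)²) (g(T) = (T - 3)/(T + (T - 5)²) = (-3 + T)/(T + (-5 + T)²))
-2863 - g(-70) = -2863 - (-3 - 70)/(-70 + (-5 - 70)²) = -2863 - (-73)/(-70 + (-75)²) = -2863 - (-73)/(-70 + 5625) = -2863 - (-73)/5555 = -2863 - 1*(-73/5555) = -2863 + 73/5555 = -15903892/5555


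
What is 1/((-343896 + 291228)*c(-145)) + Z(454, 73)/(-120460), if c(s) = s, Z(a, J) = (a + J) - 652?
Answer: 1256221/1210442310 ≈ 0.0010378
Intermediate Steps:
Z(a, J) = -652 + J + a (Z(a, J) = (J + a) - 652 = -652 + J + a)
1/((-343896 + 291228)*c(-145)) + Z(454, 73)/(-120460) = 1/((-343896 + 291228)*(-145)) + (-652 + 73 + 454)/(-120460) = -1/145/(-52668) - 125*(-1/120460) = -1/52668*(-1/145) + 25/24092 = 1/7636860 + 25/24092 = 1256221/1210442310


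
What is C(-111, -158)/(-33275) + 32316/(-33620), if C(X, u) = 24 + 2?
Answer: -53809451/55935275 ≈ -0.96200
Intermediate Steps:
C(X, u) = 26
C(-111, -158)/(-33275) + 32316/(-33620) = 26/(-33275) + 32316/(-33620) = 26*(-1/33275) + 32316*(-1/33620) = -26/33275 - 8079/8405 = -53809451/55935275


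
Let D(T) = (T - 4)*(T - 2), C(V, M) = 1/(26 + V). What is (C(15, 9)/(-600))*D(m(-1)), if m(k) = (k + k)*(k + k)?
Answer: 0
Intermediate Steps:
m(k) = 4*k**2 (m(k) = (2*k)*(2*k) = 4*k**2)
D(T) = (-4 + T)*(-2 + T)
(C(15, 9)/(-600))*D(m(-1)) = (1/((26 + 15)*(-600)))*(8 + (4*(-1)**2)**2 - 24*(-1)**2) = (-1/600/41)*(8 + (4*1)**2 - 24) = ((1/41)*(-1/600))*(8 + 4**2 - 6*4) = -(8 + 16 - 24)/24600 = -1/24600*0 = 0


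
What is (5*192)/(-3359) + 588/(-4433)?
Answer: -6230772/14890447 ≈ -0.41844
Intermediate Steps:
(5*192)/(-3359) + 588/(-4433) = 960*(-1/3359) + 588*(-1/4433) = -960/3359 - 588/4433 = -6230772/14890447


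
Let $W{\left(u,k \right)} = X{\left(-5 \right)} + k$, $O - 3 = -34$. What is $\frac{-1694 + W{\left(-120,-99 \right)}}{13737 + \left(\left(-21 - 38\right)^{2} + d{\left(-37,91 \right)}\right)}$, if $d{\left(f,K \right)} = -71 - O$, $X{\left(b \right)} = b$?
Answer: $- \frac{899}{8589} \approx -0.10467$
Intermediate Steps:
$O = -31$ ($O = 3 - 34 = -31$)
$d{\left(f,K \right)} = -40$ ($d{\left(f,K \right)} = -71 - -31 = -71 + 31 = -40$)
$W{\left(u,k \right)} = -5 + k$
$\frac{-1694 + W{\left(-120,-99 \right)}}{13737 + \left(\left(-21 - 38\right)^{2} + d{\left(-37,91 \right)}\right)} = \frac{-1694 - 104}{13737 - \left(40 - \left(-21 - 38\right)^{2}\right)} = \frac{-1694 - 104}{13737 - \left(40 - \left(-59\right)^{2}\right)} = - \frac{1798}{13737 + \left(3481 - 40\right)} = - \frac{1798}{13737 + 3441} = - \frac{1798}{17178} = \left(-1798\right) \frac{1}{17178} = - \frac{899}{8589}$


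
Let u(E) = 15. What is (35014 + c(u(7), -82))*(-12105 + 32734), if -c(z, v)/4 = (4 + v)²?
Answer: 220276462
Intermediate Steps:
c(z, v) = -4*(4 + v)²
(35014 + c(u(7), -82))*(-12105 + 32734) = (35014 - 4*(4 - 82)²)*(-12105 + 32734) = (35014 - 4*(-78)²)*20629 = (35014 - 4*6084)*20629 = (35014 - 24336)*20629 = 10678*20629 = 220276462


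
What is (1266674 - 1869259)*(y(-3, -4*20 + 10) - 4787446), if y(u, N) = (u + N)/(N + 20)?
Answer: 28848422681359/10 ≈ 2.8848e+12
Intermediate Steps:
y(u, N) = (N + u)/(20 + N)
(1266674 - 1869259)*(y(-3, -4*20 + 10) - 4787446) = (1266674 - 1869259)*(((-4*20 + 10) - 3)/(20 + (-4*20 + 10)) - 4787446) = -602585*(((-80 + 10) - 3)/(20 + (-80 + 10)) - 4787446) = -602585*((-70 - 3)/(20 - 70) - 4787446) = -602585*(-73/(-50) - 4787446) = -602585*(-1/50*(-73) - 4787446) = -602585*(73/50 - 4787446) = -602585*(-239372227/50) = 28848422681359/10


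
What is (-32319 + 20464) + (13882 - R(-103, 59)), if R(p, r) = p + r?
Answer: 2071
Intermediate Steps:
(-32319 + 20464) + (13882 - R(-103, 59)) = (-32319 + 20464) + (13882 - (-103 + 59)) = -11855 + (13882 - 1*(-44)) = -11855 + (13882 + 44) = -11855 + 13926 = 2071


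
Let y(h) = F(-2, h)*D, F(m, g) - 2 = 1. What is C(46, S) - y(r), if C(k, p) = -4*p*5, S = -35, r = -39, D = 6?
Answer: 682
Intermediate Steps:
F(m, g) = 3 (F(m, g) = 2 + 1 = 3)
C(k, p) = -20*p
y(h) = 18 (y(h) = 3*6 = 18)
C(46, S) - y(r) = -20*(-35) - 1*18 = 700 - 18 = 682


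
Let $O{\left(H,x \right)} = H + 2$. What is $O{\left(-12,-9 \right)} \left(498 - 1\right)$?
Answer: $-4970$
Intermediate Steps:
$O{\left(H,x \right)} = 2 + H$
$O{\left(-12,-9 \right)} \left(498 - 1\right) = \left(2 - 12\right) \left(498 - 1\right) = \left(-10\right) 497 = -4970$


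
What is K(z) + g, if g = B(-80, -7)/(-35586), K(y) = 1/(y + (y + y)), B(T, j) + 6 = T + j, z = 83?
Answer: 6527/984546 ≈ 0.0066295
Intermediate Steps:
B(T, j) = -6 + T + j (B(T, j) = -6 + (T + j) = -6 + T + j)
K(y) = 1/(3*y) (K(y) = 1/(y + 2*y) = 1/(3*y))
g = 31/11862 (g = (-6 - 80 - 7)/(-35586) = -93*(-1/35586) = 31/11862 ≈ 0.0026134)
K(z) + g = (⅓)/83 + 31/11862 = (⅓)*(1/83) + 31/11862 = 1/249 + 31/11862 = 6527/984546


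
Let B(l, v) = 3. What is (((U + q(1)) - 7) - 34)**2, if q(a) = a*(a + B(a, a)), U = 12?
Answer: 625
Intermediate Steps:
q(a) = a*(3 + a) (q(a) = a*(a + 3) = a*(3 + a))
(((U + q(1)) - 7) - 34)**2 = (((12 + 1*(3 + 1)) - 7) - 34)**2 = (((12 + 1*4) - 7) - 34)**2 = (((12 + 4) - 7) - 34)**2 = ((16 - 7) - 34)**2 = (9 - 34)**2 = (-25)**2 = 625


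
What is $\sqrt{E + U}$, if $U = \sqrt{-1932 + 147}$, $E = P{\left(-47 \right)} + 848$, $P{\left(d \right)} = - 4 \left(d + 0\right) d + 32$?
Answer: $\sqrt{-7956 + i \sqrt{1785}} \approx 0.2368 + 89.197 i$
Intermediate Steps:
$P{\left(d \right)} = 32 - 4 d^{2}$ ($P{\left(d \right)} = - 4 d d + 32 = - 4 d^{2} + 32 = 32 - 4 d^{2}$)
$E = -7956$ ($E = \left(32 - 4 \left(-47\right)^{2}\right) + 848 = \left(32 - 8836\right) + 848 = -8804 + 848 = -7956$)
$U = i \sqrt{1785}$ ($U = \sqrt{-1785} = i \sqrt{1785} \approx 42.249 i$)
$\sqrt{E + U} = \sqrt{-7956 + i \sqrt{1785}}$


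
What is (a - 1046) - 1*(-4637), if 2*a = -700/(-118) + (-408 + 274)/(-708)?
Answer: 2544595/708 ≈ 3594.1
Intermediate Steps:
a = 2167/708 (a = (-700/(-118) + (-408 + 274)/(-708))/2 = (-700*(-1/118) - 134*(-1/708))/2 = (350/59 + 67/354)/2 = (1/2)*(2167/354) = 2167/708 ≈ 3.0607)
(a - 1046) - 1*(-4637) = (2167/708 - 1046) - 1*(-4637) = -738401/708 + 4637 = 2544595/708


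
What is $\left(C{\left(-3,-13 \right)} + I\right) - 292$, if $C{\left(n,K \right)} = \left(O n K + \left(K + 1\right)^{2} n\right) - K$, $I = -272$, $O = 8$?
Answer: $-671$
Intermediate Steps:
$C{\left(n,K \right)} = - K + n \left(1 + K\right)^{2} + 8 K n$ ($C{\left(n,K \right)} = \left(8 n K + \left(K + 1\right)^{2} n\right) - K = \left(8 K n + \left(1 + K\right)^{2} n\right) - K = \left(8 K n + n \left(1 + K\right)^{2}\right) - K = \left(n \left(1 + K\right)^{2} + 8 K n\right) - K = - K + n \left(1 + K\right)^{2} + 8 K n$)
$\left(C{\left(-3,-13 \right)} + I\right) - 292 = \left(\left(\left(-1\right) \left(-13\right) - 3 \left(1 - 13\right)^{2} + 8 \left(-13\right) \left(-3\right)\right) - 272\right) - 292 = \left(\left(13 - 3 \left(-12\right)^{2} + 312\right) - 272\right) - 292 = \left(\left(13 - 432 + 312\right) - 272\right) - 292 = \left(-107 - 272\right) - 292 = -379 - 292 = -671$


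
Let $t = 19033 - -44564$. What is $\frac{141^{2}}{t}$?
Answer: $\frac{6627}{21199} \approx 0.31261$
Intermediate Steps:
$t = 63597$ ($t = 19033 + 44564 = 63597$)
$\frac{141^{2}}{t} = \frac{141^{2}}{63597} = 19881 \cdot \frac{1}{63597} = \frac{6627}{21199}$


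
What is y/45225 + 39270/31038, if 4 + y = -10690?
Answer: 34382509/33421275 ≈ 1.0288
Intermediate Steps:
y = -10694 (y = -4 - 10690 = -10694)
y/45225 + 39270/31038 = -10694/45225 + 39270/31038 = -10694*1/45225 + 39270*(1/31038) = -10694/45225 + 935/739 = 34382509/33421275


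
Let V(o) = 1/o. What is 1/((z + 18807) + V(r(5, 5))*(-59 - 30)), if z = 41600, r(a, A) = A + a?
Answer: 10/603981 ≈ 1.6557e-5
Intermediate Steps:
1/((z + 18807) + V(r(5, 5))*(-59 - 30)) = 1/((41600 + 18807) + (-59 - 30)/(5 + 5)) = 1/(60407 - 89/10) = 1/(603981/10) = 10/603981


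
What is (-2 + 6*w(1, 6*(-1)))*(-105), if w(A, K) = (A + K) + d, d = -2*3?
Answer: 7140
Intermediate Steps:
d = -6
w(A, K) = -6 + A + K (w(A, K) = (A + K) - 6 = -6 + A + K)
(-2 + 6*w(1, 6*(-1)))*(-105) = (-2 + 6*(-6 + 1 + 6*(-1)))*(-105) = (-2 + 6*(-6 + 1 - 6))*(-105) = (-2 + 6*(-11))*(-105) = (-2 - 66)*(-105) = -68*(-105) = 7140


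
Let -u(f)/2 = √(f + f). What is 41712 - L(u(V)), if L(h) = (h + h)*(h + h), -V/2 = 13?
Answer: 42544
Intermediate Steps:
V = -26 (V = -2*13 = -26)
u(f) = -2*√2*√f (u(f) = -2*√(f + f) = -2*√2*√f)
L(h) = 4*h² (L(h) = (2*h)*(2*h) = 4*h²)
41712 - L(u(V)) = 41712 - 4*(-2*√2*√(-26))² = 41712 - 4*(-2*√2*I*√26)² = 41712 - 4*(-4*I*√13)² = 41712 - 4*(-208) = 41712 - 1*(-832) = 41712 + 832 = 42544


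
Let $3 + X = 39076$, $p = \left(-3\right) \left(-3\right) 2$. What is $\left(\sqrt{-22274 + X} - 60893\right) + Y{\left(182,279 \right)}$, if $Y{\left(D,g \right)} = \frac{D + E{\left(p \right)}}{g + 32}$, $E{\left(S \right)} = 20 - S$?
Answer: $- \frac{18937539}{311} + \sqrt{16799} \approx -60763.0$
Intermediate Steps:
$p = 18$ ($p = 9 \cdot 2 = 18$)
$X = 39073$ ($X = -3 + 39076 = 39073$)
$Y{\left(D,g \right)} = \frac{2 + D}{32 + g}$ ($Y{\left(D,g \right)} = \frac{D + \left(20 - 18\right)}{g + 32} = \frac{D + \left(20 - 18\right)}{32 + g} = \frac{D + 2}{32 + g} = \frac{2 + D}{32 + g}$)
$\left(\sqrt{-22274 + X} - 60893\right) + Y{\left(182,279 \right)} = \left(\sqrt{-22274 + 39073} - 60893\right) + \frac{2 + 182}{32 + 279} = \left(\sqrt{16799} - 60893\right) + \frac{1}{311} \cdot 184 = \left(-60893 + \sqrt{16799}\right) + \frac{1}{311} \cdot 184 = \left(-60893 + \sqrt{16799}\right) + \frac{184}{311} = - \frac{18937539}{311} + \sqrt{16799}$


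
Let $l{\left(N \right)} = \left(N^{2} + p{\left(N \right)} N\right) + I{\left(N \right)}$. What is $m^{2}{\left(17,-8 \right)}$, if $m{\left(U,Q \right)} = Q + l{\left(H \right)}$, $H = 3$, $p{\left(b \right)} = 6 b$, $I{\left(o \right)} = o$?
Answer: $3364$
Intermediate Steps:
$l{\left(N \right)} = N + 7 N^{2}$ ($l{\left(N \right)} = \left(N^{2} + 6 N N\right) + N = \left(N^{2} + 6 N^{2}\right) + N = 7 N^{2} + N = N + 7 N^{2}$)
$m{\left(U,Q \right)} = 66 + Q$ ($m{\left(U,Q \right)} = Q + 3 \left(1 + 7 \cdot 3\right) = Q + 3 \left(1 + 21\right) = Q + 3 \cdot 22 = Q + 66 = 66 + Q$)
$m^{2}{\left(17,-8 \right)} = \left(66 - 8\right)^{2} = 58^{2} = 3364$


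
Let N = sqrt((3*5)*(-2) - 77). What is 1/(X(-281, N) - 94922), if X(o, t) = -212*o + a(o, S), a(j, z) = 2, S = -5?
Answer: -1/35348 ≈ -2.8290e-5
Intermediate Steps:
N = I*sqrt(107) (N = sqrt(15*(-2) - 77) = sqrt(-30 - 77) = sqrt(-107) = I*sqrt(107) ≈ 10.344*I)
X(o, t) = 2 - 212*o (X(o, t) = -212*o + 2 = 2 - 212*o)
1/(X(-281, N) - 94922) = 1/((2 - 212*(-281)) - 94922) = 1/((2 + 59572) - 94922) = 1/(59574 - 94922) = 1/(-35348) = -1/35348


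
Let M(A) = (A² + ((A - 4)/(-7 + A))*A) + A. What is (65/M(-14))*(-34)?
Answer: -13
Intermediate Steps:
M(A) = A + A² + A*(-4 + A)/(-7 + A) (M(A) = (A² + ((-4 + A)/(-7 + A))*A) + A = (A² + A*(-4 + A)/(-7 + A)) + A = A + A² + A*(-4 + A)/(-7 + A))
(65/M(-14))*(-34) = (65/((-14*(-11 + (-14)² - 5*(-14))/(-7 - 14))))*(-34) = (65/((-14*(-11 + 196 + 70)/(-21))))*(-34) = (65/((-14*(-1/21)*255)))*(-34) = (65/170)*(-34) = (65*(1/170))*(-34) = (13/34)*(-34) = -13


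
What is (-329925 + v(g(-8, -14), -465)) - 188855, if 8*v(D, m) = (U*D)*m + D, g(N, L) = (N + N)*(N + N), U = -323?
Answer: 4287492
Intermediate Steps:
g(N, L) = 4*N**2 (g(N, L) = (2*N)*(2*N) = 4*N**2)
v(D, m) = D/8 - 323*D*m/8 (v(D, m) = ((-323*D)*m + D)/8 = (-323*D*m + D)/8 = (D - 323*D*m)/8 = D/8 - 323*D*m/8)
(-329925 + v(g(-8, -14), -465)) - 188855 = (-329925 + (4*(-8)**2)*(1 - 323*(-465))/8) - 188855 = (-329925 + (4*64)*(1 + 150195)/8) - 188855 = (-329925 + (1/8)*256*150196) - 188855 = (-329925 + 4806272) - 188855 = 4476347 - 188855 = 4287492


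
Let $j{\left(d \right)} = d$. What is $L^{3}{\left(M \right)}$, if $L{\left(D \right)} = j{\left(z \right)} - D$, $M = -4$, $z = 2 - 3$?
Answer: $27$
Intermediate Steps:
$z = -1$ ($z = 2 - 3 = -1$)
$L{\left(D \right)} = -1 - D$
$L^{3}{\left(M \right)} = \left(-1 - -4\right)^{3} = \left(-1 + 4\right)^{3} = 3^{3} = 27$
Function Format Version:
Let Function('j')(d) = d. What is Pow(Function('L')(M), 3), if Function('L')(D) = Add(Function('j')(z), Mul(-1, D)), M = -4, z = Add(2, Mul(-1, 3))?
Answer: 27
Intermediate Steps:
z = -1 (z = Add(2, -3) = -1)
Function('L')(D) = Add(-1, Mul(-1, D))
Pow(Function('L')(M), 3) = Pow(Add(-1, Mul(-1, -4)), 3) = Pow(Add(-1, 4), 3) = Pow(3, 3) = 27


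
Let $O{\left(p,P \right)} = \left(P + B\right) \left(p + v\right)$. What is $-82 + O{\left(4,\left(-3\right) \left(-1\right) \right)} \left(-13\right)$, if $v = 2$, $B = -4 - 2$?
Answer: $152$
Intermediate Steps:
$B = -6$ ($B = -4 - 2 = -6$)
$O{\left(p,P \right)} = \left(-6 + P\right) \left(2 + p\right)$ ($O{\left(p,P \right)} = \left(P - 6\right) \left(p + 2\right) = \left(-6 + P\right) \left(2 + p\right)$)
$-82 + O{\left(4,\left(-3\right) \left(-1\right) \right)} \left(-13\right) = -82 + \left(-12 - 24 + 2 \left(\left(-3\right) \left(-1\right)\right) + \left(-3\right) \left(-1\right) 4\right) \left(-13\right) = -82 + \left(-12 - 24 + 2 \cdot 3 + 3 \cdot 4\right) \left(-13\right) = -82 + \left(-12 - 24 + 6 + 12\right) \left(-13\right) = -82 - -234 = -82 + 234 = 152$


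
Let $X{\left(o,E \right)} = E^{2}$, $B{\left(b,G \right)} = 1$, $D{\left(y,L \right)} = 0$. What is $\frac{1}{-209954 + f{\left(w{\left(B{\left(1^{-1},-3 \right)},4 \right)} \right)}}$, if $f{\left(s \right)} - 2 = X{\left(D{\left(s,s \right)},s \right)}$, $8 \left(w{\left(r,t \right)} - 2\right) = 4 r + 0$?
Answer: $- \frac{4}{839783} \approx -4.7631 \cdot 10^{-6}$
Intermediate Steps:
$w{\left(r,t \right)} = 2 + \frac{r}{2}$ ($w{\left(r,t \right)} = 2 + \frac{4 r + 0}{8} = 2 + \frac{4 r}{8} = 2 + \frac{r}{2}$)
$f{\left(s \right)} = 2 + s^{2}$
$\frac{1}{-209954 + f{\left(w{\left(B{\left(1^{-1},-3 \right)},4 \right)} \right)}} = \frac{1}{-209954 + \left(2 + \left(2 + \frac{1}{2} \cdot 1\right)^{2}\right)} = \frac{1}{-209954 + \left(2 + \left(2 + \frac{1}{2}\right)^{2}\right)} = \frac{1}{-209954 + \left(2 + \left(\frac{5}{2}\right)^{2}\right)} = \frac{1}{-209954 + \left(2 + \frac{25}{4}\right)} = \frac{1}{-209954 + \frac{33}{4}} = \frac{1}{- \frac{839783}{4}} = - \frac{4}{839783}$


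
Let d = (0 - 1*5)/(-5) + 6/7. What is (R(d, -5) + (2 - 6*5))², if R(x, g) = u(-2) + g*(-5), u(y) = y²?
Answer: 1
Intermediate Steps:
d = 13/7 (d = (0 - 5)*(-⅕) + 6*(⅐) = -5*(-⅕) + 6/7 = 1 + 6/7 = 13/7 ≈ 1.8571)
R(x, g) = 4 - 5*g (R(x, g) = (-2)² + g*(-5) = 4 - 5*g)
(R(d, -5) + (2 - 6*5))² = ((4 - 5*(-5)) + (2 - 6*5))² = ((4 + 25) + (2 - 30))² = (29 - 28)² = 1² = 1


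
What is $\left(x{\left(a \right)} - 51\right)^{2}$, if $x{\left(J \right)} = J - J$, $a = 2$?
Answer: $2601$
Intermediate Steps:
$x{\left(J \right)} = 0$
$\left(x{\left(a \right)} - 51\right)^{2} = \left(0 - 51\right)^{2} = \left(-51\right)^{2} = 2601$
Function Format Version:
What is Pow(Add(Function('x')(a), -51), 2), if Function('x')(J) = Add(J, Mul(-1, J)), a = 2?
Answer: 2601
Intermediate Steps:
Function('x')(J) = 0
Pow(Add(Function('x')(a), -51), 2) = Pow(Add(0, -51), 2) = Pow(-51, 2) = 2601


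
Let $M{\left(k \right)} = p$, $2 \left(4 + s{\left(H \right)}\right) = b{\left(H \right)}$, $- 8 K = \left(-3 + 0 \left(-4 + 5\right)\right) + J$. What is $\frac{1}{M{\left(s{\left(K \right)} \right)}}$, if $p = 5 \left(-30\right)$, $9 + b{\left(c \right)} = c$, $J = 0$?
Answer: $- \frac{1}{150} \approx -0.0066667$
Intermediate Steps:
$b{\left(c \right)} = -9 + c$
$p = -150$
$K = \frac{3}{8}$ ($K = - \frac{\left(-3 + 0 \left(-4 + 5\right)\right) + 0}{8} = - \frac{\left(-3 + 0 \cdot 1\right) + 0}{8} = - \frac{\left(-3 + 0\right) + 0}{8} = - \frac{-3 + 0}{8} = \left(- \frac{1}{8}\right) \left(-3\right) = \frac{3}{8} \approx 0.375$)
$s{\left(H \right)} = - \frac{17}{2} + \frac{H}{2}$ ($s{\left(H \right)} = -4 + \frac{-9 + H}{2} = -4 + \left(- \frac{9}{2} + \frac{H}{2}\right) = - \frac{17}{2} + \frac{H}{2}$)
$M{\left(k \right)} = -150$
$\frac{1}{M{\left(s{\left(K \right)} \right)}} = \frac{1}{-150} = - \frac{1}{150}$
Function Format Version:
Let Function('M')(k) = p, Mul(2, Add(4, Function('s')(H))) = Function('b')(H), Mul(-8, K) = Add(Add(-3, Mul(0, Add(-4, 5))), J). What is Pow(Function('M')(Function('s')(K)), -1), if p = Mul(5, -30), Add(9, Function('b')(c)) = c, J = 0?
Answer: Rational(-1, 150) ≈ -0.0066667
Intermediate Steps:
Function('b')(c) = Add(-9, c)
p = -150
K = Rational(3, 8) (K = Mul(Rational(-1, 8), Add(Add(-3, Mul(0, Add(-4, 5))), 0)) = Mul(Rational(-1, 8), Add(Add(-3, Mul(0, 1)), 0)) = Mul(Rational(-1, 8), Add(Add(-3, 0), 0)) = Mul(Rational(-1, 8), Add(-3, 0)) = Mul(Rational(-1, 8), -3) = Rational(3, 8) ≈ 0.37500)
Function('s')(H) = Add(Rational(-17, 2), Mul(Rational(1, 2), H)) (Function('s')(H) = Add(-4, Mul(Rational(1, 2), Add(-9, H))) = Add(-4, Add(Rational(-9, 2), Mul(Rational(1, 2), H))) = Add(Rational(-17, 2), Mul(Rational(1, 2), H)))
Function('M')(k) = -150
Pow(Function('M')(Function('s')(K)), -1) = Pow(-150, -1) = Rational(-1, 150)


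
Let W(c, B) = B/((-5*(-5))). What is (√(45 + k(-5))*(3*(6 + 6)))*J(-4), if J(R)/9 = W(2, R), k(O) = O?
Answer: -2592*√10/25 ≈ -327.86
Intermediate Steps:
W(c, B) = B/25
J(R) = 9*R/25 (J(R) = 9*(R/25) = 9*R/25)
(√(45 + k(-5))*(3*(6 + 6)))*J(-4) = (√(45 - 5)*(3*(6 + 6)))*((9/25)*(-4)) = (√40*(3*12))*(-36/25) = ((2*√10)*36)*(-36/25) = (72*√10)*(-36/25) = -2592*√10/25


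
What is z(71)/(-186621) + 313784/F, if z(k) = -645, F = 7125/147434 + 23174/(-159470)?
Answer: -229465130214937322275/70928787363781 ≈ -3.2351e+6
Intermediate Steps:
F = -1140205883/11755649990 (F = 7125*(1/147434) + 23174*(-1/159470) = 7125/147434 - 11587/79735 = -1140205883/11755649990 ≈ -0.096992)
z(71)/(-186621) + 313784/F = -645/(-186621) + 313784/(-1140205883/11755649990) = -645*(-1/186621) + 313784*(-11755649990/1140205883) = 215/62207 - 3688734876462160/1140205883 = -229465130214937322275/70928787363781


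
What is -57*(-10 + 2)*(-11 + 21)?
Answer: 4560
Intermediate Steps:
-57*(-10 + 2)*(-11 + 21) = -(-456)*10 = -57*(-80) = 4560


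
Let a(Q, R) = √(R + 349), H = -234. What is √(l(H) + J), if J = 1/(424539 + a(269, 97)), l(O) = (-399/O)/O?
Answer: √(-169336305 - 399*√446)/(234*√(424539 + √446)) ≈ 0.085349*I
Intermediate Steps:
a(Q, R) = √(349 + R)
l(O) = -399/O²
J = 1/(424539 + √446) (J = 1/(424539 + √(349 + 97)) = 1/(424539 + √446) ≈ 2.3554e-6)
√(l(H) + J) = √(-399/(-234)² + (424539/180233362075 - √446/180233362075)) = √(-399*1/54756 + (424539/180233362075 - √446/180233362075)) = √(-133/18252 + (424539/180233362075 - √446/180233362075)) = √(-1843329882319/253047640353300 - √446/180233362075)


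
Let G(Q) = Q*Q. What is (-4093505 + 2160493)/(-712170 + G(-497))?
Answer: 1933012/465161 ≈ 4.1556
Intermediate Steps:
G(Q) = Q**2
(-4093505 + 2160493)/(-712170 + G(-497)) = (-4093505 + 2160493)/(-712170 + (-497)**2) = -1933012/(-712170 + 247009) = -1933012/(-465161) = -1933012*(-1/465161) = 1933012/465161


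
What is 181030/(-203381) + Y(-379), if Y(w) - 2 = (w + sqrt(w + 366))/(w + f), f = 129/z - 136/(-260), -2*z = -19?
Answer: 196921427833/91653444269 - 1235*I*sqrt(13)/450649 ≈ 2.1485 - 0.009881*I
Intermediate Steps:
z = 19/2 (z = -1/2*(-19) = 19/2 ≈ 9.5000)
f = 17416/1235 (f = 129/(19/2) - 136/(-260) = 129*(2/19) - 136*(-1/260) = 258/19 + 34/65 = 17416/1235 ≈ 14.102)
Y(w) = 2 + (w + sqrt(366 + w))/(17416/1235 + w) (Y(w) = 2 + (w + sqrt(w + 366))/(w + 17416/1235) = 2 + (w + sqrt(366 + w))/(17416/1235 + w))
181030/(-203381) + Y(-379) = 181030/(-203381) + (34832 + 1235*sqrt(366 - 379) + 3705*(-379))/(17416 + 1235*(-379)) = 181030*(-1/203381) + (34832 + 1235*sqrt(-13) - 1404195)/(17416 - 468065) = -181030/203381 + (34832 + 1235*(I*sqrt(13)) - 1404195)/(-450649) = -181030/203381 - (34832 + 1235*I*sqrt(13) - 1404195)/450649 = -181030/203381 - (-1369363 + 1235*I*sqrt(13))/450649 = -181030/203381 + (1369363/450649 - 1235*I*sqrt(13)/450649) = 196921427833/91653444269 - 1235*I*sqrt(13)/450649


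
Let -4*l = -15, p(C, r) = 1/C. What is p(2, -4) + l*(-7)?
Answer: -103/4 ≈ -25.750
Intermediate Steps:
l = 15/4 (l = -1/4*(-15) = 15/4 ≈ 3.7500)
p(2, -4) + l*(-7) = 1/2 + (15/4)*(-7) = 1/2 - 105/4 = -103/4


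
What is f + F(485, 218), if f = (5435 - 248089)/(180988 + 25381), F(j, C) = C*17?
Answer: 764560860/206369 ≈ 3704.8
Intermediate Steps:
F(j, C) = 17*C
f = -242654/206369 ≈ -1.1758
f + F(485, 218) = -242654/206369 + 17*218 = -242654/206369 + 3706 = 764560860/206369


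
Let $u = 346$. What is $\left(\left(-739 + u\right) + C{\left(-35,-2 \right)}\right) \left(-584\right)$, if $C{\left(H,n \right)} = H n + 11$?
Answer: $182208$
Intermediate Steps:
$C{\left(H,n \right)} = 11 + H n$
$\left(\left(-739 + u\right) + C{\left(-35,-2 \right)}\right) \left(-584\right) = \left(\left(-739 + 346\right) + \left(11 - -70\right)\right) \left(-584\right) = \left(-393 + \left(11 + 70\right)\right) \left(-584\right) = \left(-393 + 81\right) \left(-584\right) = \left(-312\right) \left(-584\right) = 182208$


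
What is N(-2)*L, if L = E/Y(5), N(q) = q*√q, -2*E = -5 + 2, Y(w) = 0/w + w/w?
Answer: -3*I*√2 ≈ -4.2426*I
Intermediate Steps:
Y(w) = 1 (Y(w) = 0 + 1 = 1)
E = 3/2 (E = -(-5 + 2)/2 = -½*(-3) = 3/2 ≈ 1.5000)
N(q) = q^(3/2)
L = 3/2 (L = (3/2)/1 = (3/2)*1 = 3/2 ≈ 1.5000)
N(-2)*L = (-2)^(3/2)*(3/2) = -2*I*√2*(3/2) = -3*I*√2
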